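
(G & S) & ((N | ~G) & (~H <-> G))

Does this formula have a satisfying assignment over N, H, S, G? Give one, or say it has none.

N: True, H: False, S: True, G: True

  G & S = True
  (N | ~G) & (~H <-> G) = True
    N | ~G = True
      ~G = False
    ~H <-> G = True
      ~H = True
Both conjuncts True, so the formula holds.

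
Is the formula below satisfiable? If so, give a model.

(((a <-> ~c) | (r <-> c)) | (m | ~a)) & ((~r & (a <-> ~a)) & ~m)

No satisfying assignment exists.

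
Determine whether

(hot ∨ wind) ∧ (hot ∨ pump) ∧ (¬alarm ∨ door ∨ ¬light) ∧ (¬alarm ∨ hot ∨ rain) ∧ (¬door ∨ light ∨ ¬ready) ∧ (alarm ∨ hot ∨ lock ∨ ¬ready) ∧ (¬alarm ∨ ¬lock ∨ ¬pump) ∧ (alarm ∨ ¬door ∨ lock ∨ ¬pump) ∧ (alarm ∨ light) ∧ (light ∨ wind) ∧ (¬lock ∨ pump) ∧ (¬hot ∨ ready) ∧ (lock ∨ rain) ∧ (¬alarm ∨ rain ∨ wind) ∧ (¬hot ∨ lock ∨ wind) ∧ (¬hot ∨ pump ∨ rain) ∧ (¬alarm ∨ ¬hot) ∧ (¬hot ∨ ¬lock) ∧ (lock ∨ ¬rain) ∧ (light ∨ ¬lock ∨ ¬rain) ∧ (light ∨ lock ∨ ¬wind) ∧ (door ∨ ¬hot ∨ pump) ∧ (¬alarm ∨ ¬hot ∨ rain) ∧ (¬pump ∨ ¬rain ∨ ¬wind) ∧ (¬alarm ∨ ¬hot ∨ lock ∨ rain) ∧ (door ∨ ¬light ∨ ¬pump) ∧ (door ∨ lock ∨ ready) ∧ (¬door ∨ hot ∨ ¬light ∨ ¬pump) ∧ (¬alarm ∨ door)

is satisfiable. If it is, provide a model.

The formula is unsatisfiable.

Case lock = True:
  (¬lock ∨ pump) forces pump = True.
  (¬alarm ∨ ¬lock ∨ ¬pump) forces alarm = False.
  (alarm ∨ light) forces light = True.
  (¬hot ∨ ¬lock) forces hot = False.
  (hot ∨ wind) forces wind = True.
  (¬pump ∨ ¬rain ∨ ¬wind) forces rain = False.
  (door ∨ ¬light ∨ ¬pump) forces door = True.
  Clause (¬door ∨ hot ∨ ¬light ∨ ¬pump) is falsified — contradiction.
Case lock = False:
  (lock ∨ rain) forces rain = True.
  Clause (lock ∨ ¬rain) is falsified — contradiction.
Both cases fail, so the formula is unsatisfiable.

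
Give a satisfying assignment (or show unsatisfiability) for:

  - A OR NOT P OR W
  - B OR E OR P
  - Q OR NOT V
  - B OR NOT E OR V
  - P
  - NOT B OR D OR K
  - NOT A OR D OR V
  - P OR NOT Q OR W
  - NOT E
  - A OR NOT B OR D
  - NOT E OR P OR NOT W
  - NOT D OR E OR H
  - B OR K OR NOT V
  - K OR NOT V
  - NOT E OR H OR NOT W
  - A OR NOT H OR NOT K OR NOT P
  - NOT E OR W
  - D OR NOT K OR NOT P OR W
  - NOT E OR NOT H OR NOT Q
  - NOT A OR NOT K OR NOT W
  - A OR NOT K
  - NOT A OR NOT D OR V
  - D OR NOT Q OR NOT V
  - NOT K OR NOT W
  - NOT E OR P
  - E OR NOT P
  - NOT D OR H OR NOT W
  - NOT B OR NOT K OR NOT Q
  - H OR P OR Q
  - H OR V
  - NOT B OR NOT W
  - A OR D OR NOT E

The formula is unsatisfiable.

Case E = True:
  Clause (NOT E) is falsified — contradiction.
Case E = False:
  (P) forces P = True.
  Clause (E OR NOT P) is falsified — contradiction.
Both cases fail, so the formula is unsatisfiable.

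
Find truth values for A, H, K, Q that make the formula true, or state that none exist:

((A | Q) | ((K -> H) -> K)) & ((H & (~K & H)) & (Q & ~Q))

UNSATISFIABLE

Case Q = True: the conjunct ~Q is False.
Case Q = False: the conjunct Q is False.
Both cases fail — unsatisfiable.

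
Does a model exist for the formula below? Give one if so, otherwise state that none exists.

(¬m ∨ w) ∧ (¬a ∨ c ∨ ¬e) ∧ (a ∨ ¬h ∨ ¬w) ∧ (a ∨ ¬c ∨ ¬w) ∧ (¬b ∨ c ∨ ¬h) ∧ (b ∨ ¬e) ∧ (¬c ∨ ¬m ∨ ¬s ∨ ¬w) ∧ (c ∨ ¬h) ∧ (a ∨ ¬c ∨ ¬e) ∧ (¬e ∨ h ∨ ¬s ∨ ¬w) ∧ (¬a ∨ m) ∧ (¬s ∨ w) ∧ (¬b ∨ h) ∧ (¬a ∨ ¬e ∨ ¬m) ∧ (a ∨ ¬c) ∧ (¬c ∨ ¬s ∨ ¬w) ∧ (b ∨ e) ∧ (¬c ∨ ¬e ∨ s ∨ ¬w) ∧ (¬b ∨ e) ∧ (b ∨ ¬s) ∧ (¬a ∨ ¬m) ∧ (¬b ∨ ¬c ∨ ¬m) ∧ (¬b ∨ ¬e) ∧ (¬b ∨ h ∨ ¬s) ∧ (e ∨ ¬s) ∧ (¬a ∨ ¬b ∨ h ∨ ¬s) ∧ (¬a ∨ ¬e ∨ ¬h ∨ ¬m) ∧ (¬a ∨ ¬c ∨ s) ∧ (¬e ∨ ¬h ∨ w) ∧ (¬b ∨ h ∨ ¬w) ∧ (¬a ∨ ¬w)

Case e = True:
  (b ∨ ¬e) forces b = True.
  Clause (¬b ∨ ¬e) is falsified — contradiction.
Case e = False:
  (b ∨ e) forces b = True.
  Clause (¬b ∨ e) is falsified — contradiction.
Both cases fail, so the formula is unsatisfiable.

Unsatisfiable — no assignment works.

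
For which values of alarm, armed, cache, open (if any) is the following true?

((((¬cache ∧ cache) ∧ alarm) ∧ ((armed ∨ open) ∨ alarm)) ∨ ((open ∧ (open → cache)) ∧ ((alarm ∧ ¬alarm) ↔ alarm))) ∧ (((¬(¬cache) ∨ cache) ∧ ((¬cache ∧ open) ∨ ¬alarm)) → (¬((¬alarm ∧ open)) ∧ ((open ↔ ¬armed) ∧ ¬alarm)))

UNSATISFIABLE

Case alarm = True: the formula simplifies to (¬cache ∧ cache) ∧ ¬(((¬(¬cache) ∨ cache) ∧ (¬cache ∧ open))).
  cache = True: the conjunct ¬cache is False.
  cache = False: the conjunct cache is False.
Case alarm = False: the formula simplifies to (open ∧ (open → cache)) ∧ ((¬(¬cache) ∨ cache) → (¬open ∧ (open ↔ ¬armed))).
  open = True: simplifies to cache ∧ ¬((¬(¬cache) ∨ cache)).
    cache = True: the conjunct ¬((¬(¬cache) ∨ cache)) becomes ¬((True ∨ True)) = False.
    cache = False: the conjunct cache is False.
  open = False: the conjunct open is False.
Both cases fail — unsatisfiable.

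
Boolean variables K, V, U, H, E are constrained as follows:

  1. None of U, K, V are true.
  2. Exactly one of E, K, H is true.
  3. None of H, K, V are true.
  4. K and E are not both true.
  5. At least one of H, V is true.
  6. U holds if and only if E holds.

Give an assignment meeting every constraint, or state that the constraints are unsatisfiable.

No satisfying assignment exists.

Case K = True:
  Constraint (1) is violated (K=T) — contradiction.
Case K = False:
  (1) forces U = False.
  (1) forces V = False.
  (3) forces H = False.
  Constraint (5) is violated (H=F, V=F) — contradiction.
Both cases fail — unsatisfiable.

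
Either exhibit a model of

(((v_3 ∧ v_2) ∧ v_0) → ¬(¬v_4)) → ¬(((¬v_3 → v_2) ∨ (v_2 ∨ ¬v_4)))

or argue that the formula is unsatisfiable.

v_0 = True; v_2 = False; v_3 = False; v_4 = True

  (((v_3 ∧ v_2) ∧ v_0) → ¬(¬v_4)) → ¬(((¬v_3 → v_2) ∨ (v_2 ∨ ¬v_4))) = True
    ((v_3 ∧ v_2) ∧ v_0) → ¬(¬v_4) = True
      (v_3 ∧ v_2) ∧ v_0 = False
        v_3 ∧ v_2 = False
      ¬(¬v_4) = True
        ¬v_4 = False
    ¬(((¬v_3 → v_2) ∨ (v_2 ∨ ¬v_4))) = True
      (¬v_3 → v_2) ∨ (v_2 ∨ ¬v_4) = False
        ¬v_3 → v_2 = False
          ¬v_3 = True
        v_2 ∨ ¬v_4 = False
          ¬v_4 = False
The formula evaluates to True.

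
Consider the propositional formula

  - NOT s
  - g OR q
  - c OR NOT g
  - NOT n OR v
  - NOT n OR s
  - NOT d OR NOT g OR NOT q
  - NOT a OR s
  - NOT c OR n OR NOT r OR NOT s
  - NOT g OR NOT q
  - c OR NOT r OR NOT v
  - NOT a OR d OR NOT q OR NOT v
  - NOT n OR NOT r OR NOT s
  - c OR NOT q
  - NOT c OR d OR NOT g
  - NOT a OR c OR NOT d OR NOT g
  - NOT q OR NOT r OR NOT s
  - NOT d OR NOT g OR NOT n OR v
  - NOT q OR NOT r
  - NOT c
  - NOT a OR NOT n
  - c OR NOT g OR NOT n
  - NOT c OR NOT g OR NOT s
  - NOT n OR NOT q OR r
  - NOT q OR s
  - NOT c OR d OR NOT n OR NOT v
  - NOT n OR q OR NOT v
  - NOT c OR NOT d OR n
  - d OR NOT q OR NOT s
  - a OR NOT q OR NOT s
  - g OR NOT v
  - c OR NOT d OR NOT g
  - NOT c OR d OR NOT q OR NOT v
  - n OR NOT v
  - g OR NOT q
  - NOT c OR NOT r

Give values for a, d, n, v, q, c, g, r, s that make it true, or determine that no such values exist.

UNSATISFIABLE

Case c = True:
  Clause (NOT c) is falsified — contradiction.
Case c = False:
  (NOT s) forces s = False.
  (c OR NOT g) forces g = False.
  (g OR q) forces q = True.
  Clause (c OR NOT q) is falsified — contradiction.
Both cases fail, so the formula is unsatisfiable.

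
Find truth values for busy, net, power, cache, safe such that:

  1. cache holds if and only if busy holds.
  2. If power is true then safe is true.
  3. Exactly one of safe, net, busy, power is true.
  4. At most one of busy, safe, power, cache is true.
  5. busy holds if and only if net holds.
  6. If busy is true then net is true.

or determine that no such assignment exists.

busy = False, net = False, power = False, cache = False, safe = True

  (1) cache=F, busy=F — same ✓
  (2) power=F ⇒ safe: vacuous ✓
  (3) {safe, net, busy, power}: 1 true — exactly one ✓
  (4) {busy, safe, power, cache}: 1 true — at most one ✓
  (5) busy=F, net=F — same ✓
  (6) busy=F ⇒ net: vacuous ✓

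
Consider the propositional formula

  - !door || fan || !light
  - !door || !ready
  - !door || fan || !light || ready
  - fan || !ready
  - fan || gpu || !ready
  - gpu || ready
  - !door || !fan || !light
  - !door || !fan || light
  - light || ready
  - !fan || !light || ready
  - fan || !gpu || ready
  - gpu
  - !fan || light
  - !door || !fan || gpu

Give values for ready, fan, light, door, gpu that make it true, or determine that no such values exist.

Unit clause (gpu) forces gpu = True.
Set ready = True.
  then (!door || !ready) forces door = False.
  then (fan || !ready) forces fan = True.
  then (!fan || light) forces light = True.
All clauses satisfied.

ready=T, fan=T, light=T, door=F, gpu=T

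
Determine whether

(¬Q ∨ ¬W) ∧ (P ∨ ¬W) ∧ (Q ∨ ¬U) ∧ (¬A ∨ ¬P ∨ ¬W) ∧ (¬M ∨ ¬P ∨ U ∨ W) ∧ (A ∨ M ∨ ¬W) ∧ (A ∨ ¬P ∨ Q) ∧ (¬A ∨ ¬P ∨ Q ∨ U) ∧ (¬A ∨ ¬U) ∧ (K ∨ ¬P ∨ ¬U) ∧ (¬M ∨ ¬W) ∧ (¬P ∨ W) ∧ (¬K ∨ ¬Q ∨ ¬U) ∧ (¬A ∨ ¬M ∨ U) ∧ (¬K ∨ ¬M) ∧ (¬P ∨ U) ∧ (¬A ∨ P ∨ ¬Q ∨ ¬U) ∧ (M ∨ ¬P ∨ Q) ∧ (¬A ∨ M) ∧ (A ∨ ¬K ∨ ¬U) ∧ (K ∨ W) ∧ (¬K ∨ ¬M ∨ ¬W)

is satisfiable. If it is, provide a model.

W = False, P = False, K = True, Q = False, A = False, U = False, M = False

Try W = True:
  (¬Q ∨ ¬W) forces Q = False.
  (P ∨ ¬W) forces P = True.
  (Q ∨ ¬U) forces U = False.
  clause (¬P ∨ U) is falsified — backtrack.
So W = False.
  then (¬P ∨ W) forces P = False.
  then (K ∨ W) forces K = True.
  then (¬K ∨ ¬M) forces M = False.
  then (¬A ∨ M) forces A = False.
  then (A ∨ ¬K ∨ ¬U) forces U = False.
Set Q = False.
All clauses satisfied.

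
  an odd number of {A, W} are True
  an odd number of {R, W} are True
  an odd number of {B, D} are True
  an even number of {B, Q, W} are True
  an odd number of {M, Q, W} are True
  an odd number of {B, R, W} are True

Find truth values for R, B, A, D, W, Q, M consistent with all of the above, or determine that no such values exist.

R = True, B = False, A = True, D = True, W = False, Q = False, M = True

{A, W}: 1 true → odd ✓
{R, W}: 1 true → odd ✓
{B, D}: 1 true → odd ✓
{B, Q, W}: 0 true → even ✓
{M, Q, W}: 1 true → odd ✓
{B, R, W}: 1 true → odd ✓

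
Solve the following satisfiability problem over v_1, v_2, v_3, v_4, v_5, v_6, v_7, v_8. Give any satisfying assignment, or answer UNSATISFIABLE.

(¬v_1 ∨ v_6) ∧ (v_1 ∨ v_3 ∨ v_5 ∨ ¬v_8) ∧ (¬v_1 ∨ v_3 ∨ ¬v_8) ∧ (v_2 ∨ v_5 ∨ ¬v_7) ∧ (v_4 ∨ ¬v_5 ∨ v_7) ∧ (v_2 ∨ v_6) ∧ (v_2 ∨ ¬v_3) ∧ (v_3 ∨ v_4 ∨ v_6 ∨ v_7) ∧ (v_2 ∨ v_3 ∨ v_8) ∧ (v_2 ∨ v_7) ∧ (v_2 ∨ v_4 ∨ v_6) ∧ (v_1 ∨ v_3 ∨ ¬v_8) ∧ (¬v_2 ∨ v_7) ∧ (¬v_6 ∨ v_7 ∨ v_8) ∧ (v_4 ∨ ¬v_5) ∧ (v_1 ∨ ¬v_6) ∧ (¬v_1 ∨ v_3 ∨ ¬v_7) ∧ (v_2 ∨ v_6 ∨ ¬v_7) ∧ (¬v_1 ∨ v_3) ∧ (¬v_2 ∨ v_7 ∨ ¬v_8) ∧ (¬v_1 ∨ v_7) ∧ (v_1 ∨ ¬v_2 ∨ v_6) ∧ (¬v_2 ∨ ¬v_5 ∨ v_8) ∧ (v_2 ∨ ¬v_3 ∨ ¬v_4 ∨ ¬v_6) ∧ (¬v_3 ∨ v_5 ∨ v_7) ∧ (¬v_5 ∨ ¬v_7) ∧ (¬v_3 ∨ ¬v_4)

v_1 = True, v_2 = True, v_3 = True, v_4 = False, v_5 = False, v_6 = True, v_7 = True, v_8 = True

Try v_1 = False:
  (v_1 ∨ ¬v_6) forces v_6 = False.
  (v_2 ∨ v_6) forces v_2 = True.
  clause (v_1 ∨ ¬v_2 ∨ v_6) is falsified — backtrack.
So v_1 = True.
  then (¬v_1 ∨ v_6) forces v_6 = True.
  then (¬v_1 ∨ v_3) forces v_3 = True.
  then (¬v_1 ∨ v_7) forces v_7 = True.
  then (¬v_5 ∨ ¬v_7) forces v_5 = False.
  then (¬v_3 ∨ ¬v_4) forces v_4 = False.
  then (v_2 ∨ v_5 ∨ ¬v_7) forces v_2 = True.
Set v_8 = True.
All clauses satisfied.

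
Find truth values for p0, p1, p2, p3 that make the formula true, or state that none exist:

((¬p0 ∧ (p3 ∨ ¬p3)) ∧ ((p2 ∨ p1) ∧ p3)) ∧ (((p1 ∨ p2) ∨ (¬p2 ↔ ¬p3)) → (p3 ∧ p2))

p0 = False, p1 = False, p2 = True, p3 = True

  (¬p0 ∧ (p3 ∨ ¬p3)) ∧ ((p2 ∨ p1) ∧ p3) = True
    ¬p0 ∧ (p3 ∨ ¬p3) = True
      ¬p0 = True
      p3 ∨ ¬p3 = True
        ¬p3 = False
    (p2 ∨ p1) ∧ p3 = True
      p2 ∨ p1 = True
  ((p1 ∨ p2) ∨ (¬p2 ↔ ¬p3)) → (p3 ∧ p2) = True
    (p1 ∨ p2) ∨ (¬p2 ↔ ¬p3) = True
      p1 ∨ p2 = True
      ¬p2 ↔ ¬p3 = True
        ¬p2 = False
        ¬p3 = False
    p3 ∧ p2 = True
Both conjuncts True, so the formula holds.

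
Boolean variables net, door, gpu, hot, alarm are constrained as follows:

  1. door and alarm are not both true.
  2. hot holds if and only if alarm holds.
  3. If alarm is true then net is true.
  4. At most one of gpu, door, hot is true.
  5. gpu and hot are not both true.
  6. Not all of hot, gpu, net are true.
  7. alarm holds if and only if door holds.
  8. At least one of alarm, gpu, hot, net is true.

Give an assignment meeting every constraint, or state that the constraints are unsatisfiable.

net: True, door: False, gpu: False, hot: False, alarm: False

  (1) door=F, alarm=F — not both ✓
  (2) hot=F, alarm=F — same ✓
  (3) alarm=F ⇒ net: vacuous ✓
  (4) {gpu, door, hot}: 0 true — at most one ✓
  (5) gpu=F, hot=F — not both ✓
  (6) {hot, gpu, net}: 1/3 true — not all ✓
  (7) alarm=F, door=F — same ✓
  (8) {alarm, gpu, hot, net}: 1 true — at least one ✓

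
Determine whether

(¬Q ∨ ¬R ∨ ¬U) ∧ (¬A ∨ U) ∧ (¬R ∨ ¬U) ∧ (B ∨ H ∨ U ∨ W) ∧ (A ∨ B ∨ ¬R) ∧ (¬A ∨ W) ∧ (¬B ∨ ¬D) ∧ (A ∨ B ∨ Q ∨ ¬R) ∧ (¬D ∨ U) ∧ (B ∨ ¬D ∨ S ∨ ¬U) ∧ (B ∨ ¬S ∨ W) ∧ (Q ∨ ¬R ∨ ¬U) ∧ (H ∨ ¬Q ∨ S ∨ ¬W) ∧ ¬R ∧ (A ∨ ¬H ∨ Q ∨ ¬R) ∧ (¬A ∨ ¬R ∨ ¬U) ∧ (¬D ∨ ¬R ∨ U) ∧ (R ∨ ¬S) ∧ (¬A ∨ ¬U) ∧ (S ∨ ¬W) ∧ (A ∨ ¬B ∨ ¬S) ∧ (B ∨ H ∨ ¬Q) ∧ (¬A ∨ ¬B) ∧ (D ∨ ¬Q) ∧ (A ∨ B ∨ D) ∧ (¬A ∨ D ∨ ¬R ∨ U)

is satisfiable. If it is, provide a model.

U: True, R: False, W: False, D: False, A: False, B: True, Q: False, S: False, H: False

Unit clause (¬R) forces R = False.
In (R ∨ ¬S) only ¬S is left, so S = False.
In (S ∨ ¬W) only ¬W is left, so W = False.
In (¬A ∨ W) only ¬A is left, so A = False.
Set U = True.
Try D = True:
  (¬B ∨ ¬D) forces B = False.
  clause (B ∨ ¬D ∨ S ∨ ¬U) is falsified — backtrack.
So D = False.
  then (D ∨ ¬Q) forces Q = False.
  then (A ∨ B ∨ D) forces B = True.
Set H = False.
All clauses satisfied.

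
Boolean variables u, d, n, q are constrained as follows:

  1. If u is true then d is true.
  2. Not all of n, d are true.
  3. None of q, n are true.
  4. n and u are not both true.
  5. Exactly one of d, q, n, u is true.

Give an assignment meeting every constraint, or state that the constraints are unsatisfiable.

u: False; d: True; n: False; q: False

  (1) u=F ⇒ d: vacuous ✓
  (2) {n, d}: 1/2 true — not all ✓
  (3) {q, n}: 0 true — none ✓
  (4) n=F, u=F — not both ✓
  (5) {d, q, n, u}: 1 true — exactly one ✓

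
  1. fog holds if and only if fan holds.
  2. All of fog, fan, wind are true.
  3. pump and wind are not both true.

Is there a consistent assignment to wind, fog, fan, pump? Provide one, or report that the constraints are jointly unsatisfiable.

wind=T; fog=T; fan=T; pump=F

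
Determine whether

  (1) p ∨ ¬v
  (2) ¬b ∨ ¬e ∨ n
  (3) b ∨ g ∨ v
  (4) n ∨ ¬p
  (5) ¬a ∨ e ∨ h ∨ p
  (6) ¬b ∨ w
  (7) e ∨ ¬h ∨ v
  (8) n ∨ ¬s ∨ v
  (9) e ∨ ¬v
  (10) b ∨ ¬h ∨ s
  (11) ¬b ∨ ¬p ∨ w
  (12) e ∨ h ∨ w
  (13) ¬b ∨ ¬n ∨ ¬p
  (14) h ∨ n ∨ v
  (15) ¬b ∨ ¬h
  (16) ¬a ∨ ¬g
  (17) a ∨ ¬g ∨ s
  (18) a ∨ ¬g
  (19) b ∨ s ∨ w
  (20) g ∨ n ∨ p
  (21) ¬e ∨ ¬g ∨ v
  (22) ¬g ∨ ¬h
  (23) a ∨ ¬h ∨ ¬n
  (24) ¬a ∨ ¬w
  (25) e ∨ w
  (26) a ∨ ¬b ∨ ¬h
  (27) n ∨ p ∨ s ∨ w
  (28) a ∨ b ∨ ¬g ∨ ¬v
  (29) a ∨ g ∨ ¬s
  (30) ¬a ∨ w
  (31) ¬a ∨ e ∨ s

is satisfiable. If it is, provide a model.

h = False; s = False; n = True; w = True; p = False; v = False; g = False; e = True; a = False; b = True

Set h = False.
Set s = False.
Try n = False:
  (n ∨ ¬p) forces p = False.
  (p ∨ ¬v) forces v = False.
  clause (h ∨ n ∨ v) is falsified — backtrack.
So n = True.
Set w = True.
  then (¬a ∨ ¬w) forces a = False.
  then (a ∨ ¬g ∨ s) forces g = False.
Set p = False.
  then (p ∨ ¬v) forces v = False.
  then (b ∨ g ∨ v) forces b = True.
Set e = True.
All clauses satisfied.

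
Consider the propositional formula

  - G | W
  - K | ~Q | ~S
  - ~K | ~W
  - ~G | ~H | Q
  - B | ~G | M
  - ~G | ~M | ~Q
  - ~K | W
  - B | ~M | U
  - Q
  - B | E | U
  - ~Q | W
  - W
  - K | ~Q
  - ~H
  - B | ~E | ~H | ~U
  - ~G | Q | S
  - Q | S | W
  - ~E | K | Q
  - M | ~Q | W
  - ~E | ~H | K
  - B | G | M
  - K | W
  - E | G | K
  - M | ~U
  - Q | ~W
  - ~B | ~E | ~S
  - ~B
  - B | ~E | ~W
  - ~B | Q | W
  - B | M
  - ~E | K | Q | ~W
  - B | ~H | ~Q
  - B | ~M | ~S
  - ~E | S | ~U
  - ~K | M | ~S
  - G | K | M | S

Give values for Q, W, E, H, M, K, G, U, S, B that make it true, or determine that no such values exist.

Case Q = True:
  (~Q | W) forces W = True.
  (~K | ~W) forces K = False.
  Clause (K | ~Q) is falsified — contradiction.
Case Q = False:
  Clause (Q) is falsified — contradiction.
Both cases fail, so the formula is unsatisfiable.

No satisfying assignment exists.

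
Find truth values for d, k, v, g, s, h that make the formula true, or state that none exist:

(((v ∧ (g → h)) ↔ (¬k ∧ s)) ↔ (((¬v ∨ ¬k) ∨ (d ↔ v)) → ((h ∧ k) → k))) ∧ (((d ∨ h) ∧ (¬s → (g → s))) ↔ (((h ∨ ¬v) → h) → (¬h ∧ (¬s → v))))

d = True, k = True, v = False, g = True, s = False, h = True

  ((v ∧ (g → h)) ↔ (¬k ∧ s)) ↔ (((¬v ∨ ¬k) ∨ (d ↔ v)) → ((h ∧ k) → k)) = True
    (v ∧ (g → h)) ↔ (¬k ∧ s) = True
      v ∧ (g → h) = False
        g → h = True
      ¬k ∧ s = False
        ¬k = False
    ((¬v ∨ ¬k) ∨ (d ↔ v)) → ((h ∧ k) → k) = True
      (¬v ∨ ¬k) ∨ (d ↔ v) = True
        ¬v ∨ ¬k = True
          ¬v = True
          ¬k = False
        d ↔ v = False
      (h ∧ k) → k = True
        h ∧ k = True
  ((d ∨ h) ∧ (¬s → (g → s))) ↔ (((h ∨ ¬v) → h) → (¬h ∧ (¬s → v))) = True
    (d ∨ h) ∧ (¬s → (g → s)) = False
      d ∨ h = True
      ¬s → (g → s) = False
        ¬s = True
        g → s = False
    ((h ∨ ¬v) → h) → (¬h ∧ (¬s → v)) = False
      (h ∨ ¬v) → h = True
        h ∨ ¬v = True
          ¬v = True
      ¬h ∧ (¬s → v) = False
        ¬h = False
        ¬s → v = False
          ¬s = True
Both conjuncts True, so the formula holds.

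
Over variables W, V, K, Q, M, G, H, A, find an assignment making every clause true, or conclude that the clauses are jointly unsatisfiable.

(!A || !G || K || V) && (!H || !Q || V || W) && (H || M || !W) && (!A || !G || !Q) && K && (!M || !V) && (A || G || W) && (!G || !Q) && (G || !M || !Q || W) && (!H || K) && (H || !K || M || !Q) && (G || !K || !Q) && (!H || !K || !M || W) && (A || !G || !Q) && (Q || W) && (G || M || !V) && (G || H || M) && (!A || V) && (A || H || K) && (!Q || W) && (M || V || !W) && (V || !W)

Unit clause (K) forces K = True.
Try W = False:
  (Q || W) forces Q = True.
  clause (!Q || W) is falsified — backtrack.
So W = True.
  then (V || !W) forces V = True.
  then (!M || !V) forces M = False.
  then (G || M || !V) forces G = True.
  then (H || M || !W) forces H = True.
  then (!G || !Q) forces Q = False.
Set A = True.
All clauses satisfied.

W = True; V = True; K = True; Q = False; M = False; G = True; H = True; A = True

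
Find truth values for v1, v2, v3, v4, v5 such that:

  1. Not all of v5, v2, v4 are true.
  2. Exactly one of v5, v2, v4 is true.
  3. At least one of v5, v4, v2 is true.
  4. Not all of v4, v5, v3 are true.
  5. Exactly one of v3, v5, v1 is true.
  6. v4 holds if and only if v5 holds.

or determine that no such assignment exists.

v1 = True, v2 = True, v3 = False, v4 = False, v5 = False

  (1) {v5, v2, v4}: 1/3 true — not all ✓
  (2) {v5, v2, v4}: 1 true — exactly one ✓
  (3) {v5, v4, v2}: 1 true — at least one ✓
  (4) {v4, v5, v3}: 0/3 true — not all ✓
  (5) {v3, v5, v1}: 1 true — exactly one ✓
  (6) v4=F, v5=F — same ✓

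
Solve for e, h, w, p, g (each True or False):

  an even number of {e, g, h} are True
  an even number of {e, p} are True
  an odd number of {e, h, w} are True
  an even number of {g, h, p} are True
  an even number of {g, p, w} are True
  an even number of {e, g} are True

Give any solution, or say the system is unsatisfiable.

e = True; h = False; w = False; p = True; g = True

{e, g, h}: 2 true → even ✓
{e, p}: 2 true → even ✓
{e, h, w}: 1 true → odd ✓
{g, h, p}: 2 true → even ✓
{g, p, w}: 2 true → even ✓
{e, g}: 2 true → even ✓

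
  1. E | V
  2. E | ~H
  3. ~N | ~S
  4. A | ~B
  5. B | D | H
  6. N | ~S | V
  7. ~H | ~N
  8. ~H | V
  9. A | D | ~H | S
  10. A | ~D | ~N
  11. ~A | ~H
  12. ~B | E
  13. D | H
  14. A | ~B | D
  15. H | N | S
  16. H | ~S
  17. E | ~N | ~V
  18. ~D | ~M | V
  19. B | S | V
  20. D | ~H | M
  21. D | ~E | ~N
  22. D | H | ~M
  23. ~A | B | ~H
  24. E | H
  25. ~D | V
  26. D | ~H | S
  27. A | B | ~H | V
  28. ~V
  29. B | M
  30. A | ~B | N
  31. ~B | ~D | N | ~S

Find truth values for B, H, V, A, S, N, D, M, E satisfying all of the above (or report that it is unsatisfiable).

The formula is unsatisfiable.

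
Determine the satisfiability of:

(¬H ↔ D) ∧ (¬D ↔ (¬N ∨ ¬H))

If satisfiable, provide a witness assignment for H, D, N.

H=T; D=F; N=F

  ¬H ↔ D = True
    ¬H = False
  ¬D ↔ (¬N ∨ ¬H) = True
    ¬D = True
    ¬N ∨ ¬H = True
      ¬N = True
      ¬H = False
Both conjuncts True, so the formula holds.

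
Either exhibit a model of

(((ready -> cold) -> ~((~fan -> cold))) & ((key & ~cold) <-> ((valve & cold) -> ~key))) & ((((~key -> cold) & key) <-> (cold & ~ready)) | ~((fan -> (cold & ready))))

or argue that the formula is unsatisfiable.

cold = False, valve = False, fan = True, ready = True, key = True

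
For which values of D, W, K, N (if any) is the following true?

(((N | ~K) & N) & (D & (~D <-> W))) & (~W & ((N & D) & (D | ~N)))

D: True, W: False, K: True, N: True

  ((N | ~K) & N) & (D & (~D <-> W)) = True
    (N | ~K) & N = True
      N | ~K = True
        ~K = False
    D & (~D <-> W) = True
      ~D <-> W = True
        ~D = False
  ~W & ((N & D) & (D | ~N)) = True
    ~W = True
    (N & D) & (D | ~N) = True
      N & D = True
      D | ~N = True
        ~N = False
Both conjuncts True, so the formula holds.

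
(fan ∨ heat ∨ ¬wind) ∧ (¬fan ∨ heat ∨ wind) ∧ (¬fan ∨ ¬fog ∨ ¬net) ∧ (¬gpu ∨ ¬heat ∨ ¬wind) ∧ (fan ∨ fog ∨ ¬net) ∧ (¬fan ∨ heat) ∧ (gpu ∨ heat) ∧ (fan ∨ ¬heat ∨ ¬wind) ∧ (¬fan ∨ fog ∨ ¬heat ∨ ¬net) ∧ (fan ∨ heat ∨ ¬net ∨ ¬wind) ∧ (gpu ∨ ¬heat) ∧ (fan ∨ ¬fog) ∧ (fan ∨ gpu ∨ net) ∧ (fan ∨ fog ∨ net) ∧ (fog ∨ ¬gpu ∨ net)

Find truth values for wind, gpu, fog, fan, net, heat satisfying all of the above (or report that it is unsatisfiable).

wind: False, gpu: True, fog: True, fan: True, net: False, heat: True

Set wind = False.
Try gpu = False:
  (gpu ∨ heat) forces heat = True.
  clause (gpu ∨ ¬heat) is falsified — backtrack.
So gpu = True.
Try fog = False:
  (fog ∨ ¬gpu ∨ net) forces net = True.
  (fan ∨ fog ∨ ¬net) forces fan = True.
  (¬fan ∨ heat ∨ wind) forces heat = True.
  clause (¬fan ∨ fog ∨ ¬heat ∨ ¬net) is falsified — backtrack.
So fog = True.
  then (fan ∨ ¬fog) forces fan = True.
  then (¬fan ∨ heat ∨ wind) forces heat = True.
  then (¬fan ∨ ¬fog ∨ ¬net) forces net = False.
All clauses satisfied.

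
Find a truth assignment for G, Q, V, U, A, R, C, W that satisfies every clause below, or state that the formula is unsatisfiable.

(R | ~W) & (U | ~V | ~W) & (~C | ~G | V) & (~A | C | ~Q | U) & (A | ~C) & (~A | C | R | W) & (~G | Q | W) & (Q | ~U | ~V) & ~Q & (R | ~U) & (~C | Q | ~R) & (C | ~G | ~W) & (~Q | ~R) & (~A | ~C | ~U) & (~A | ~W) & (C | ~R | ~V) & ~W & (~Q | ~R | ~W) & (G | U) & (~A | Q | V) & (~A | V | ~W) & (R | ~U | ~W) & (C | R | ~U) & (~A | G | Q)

Unit clause (~Q) forces Q = False.
Unit clause (~W) forces W = False.
In (~G | Q | W) only ~G is left, so G = False.
In (G | U) only U is left, so U = True.
In (~A | G | Q) only ~A is left, so A = False.
In (A | ~C) only ~C is left, so C = False.
In (Q | ~U | ~V) only ~V is left, so V = False.
In (R | ~U) only R is left, so R = True.
All clauses satisfied.

G: False, Q: False, V: False, U: True, A: False, R: True, C: False, W: False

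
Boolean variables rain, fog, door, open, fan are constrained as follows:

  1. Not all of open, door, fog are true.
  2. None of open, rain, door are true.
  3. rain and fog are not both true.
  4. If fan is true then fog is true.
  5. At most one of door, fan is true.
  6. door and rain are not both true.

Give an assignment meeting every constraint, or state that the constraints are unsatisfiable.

rain=F, fog=F, door=F, open=F, fan=F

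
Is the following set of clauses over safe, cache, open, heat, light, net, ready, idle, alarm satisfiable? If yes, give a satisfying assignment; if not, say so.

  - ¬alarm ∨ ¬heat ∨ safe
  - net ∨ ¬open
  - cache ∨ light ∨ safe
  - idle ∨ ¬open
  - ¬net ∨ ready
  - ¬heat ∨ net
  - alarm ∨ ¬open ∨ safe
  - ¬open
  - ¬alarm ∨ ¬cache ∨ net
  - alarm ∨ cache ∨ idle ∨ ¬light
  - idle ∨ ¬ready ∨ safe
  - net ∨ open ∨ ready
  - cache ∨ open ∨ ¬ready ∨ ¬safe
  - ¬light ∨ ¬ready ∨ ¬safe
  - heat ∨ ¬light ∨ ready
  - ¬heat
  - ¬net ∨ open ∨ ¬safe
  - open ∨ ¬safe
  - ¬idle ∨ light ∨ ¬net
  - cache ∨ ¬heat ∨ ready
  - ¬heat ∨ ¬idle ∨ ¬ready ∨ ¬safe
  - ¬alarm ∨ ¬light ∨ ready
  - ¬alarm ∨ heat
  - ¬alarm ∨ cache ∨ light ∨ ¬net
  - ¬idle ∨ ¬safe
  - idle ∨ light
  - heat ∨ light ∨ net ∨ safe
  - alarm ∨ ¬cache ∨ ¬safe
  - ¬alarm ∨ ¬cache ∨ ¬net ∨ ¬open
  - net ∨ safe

Unit clause (¬open) forces open = False.
Unit clause (¬heat) forces heat = False.
In (open ∨ ¬safe) only ¬safe is left, so safe = False.
In (¬alarm ∨ heat) only ¬alarm is left, so alarm = False.
In (net ∨ safe) only net is left, so net = True.
In (¬net ∨ ready) only ready is left, so ready = True.
In (idle ∨ ¬ready ∨ safe) only idle is left, so idle = True.
In (¬idle ∨ light ∨ ¬net) only light is left, so light = True.
Set cache = True.
All clauses satisfied.

safe: False; cache: True; open: False; heat: False; light: True; net: True; ready: True; idle: True; alarm: False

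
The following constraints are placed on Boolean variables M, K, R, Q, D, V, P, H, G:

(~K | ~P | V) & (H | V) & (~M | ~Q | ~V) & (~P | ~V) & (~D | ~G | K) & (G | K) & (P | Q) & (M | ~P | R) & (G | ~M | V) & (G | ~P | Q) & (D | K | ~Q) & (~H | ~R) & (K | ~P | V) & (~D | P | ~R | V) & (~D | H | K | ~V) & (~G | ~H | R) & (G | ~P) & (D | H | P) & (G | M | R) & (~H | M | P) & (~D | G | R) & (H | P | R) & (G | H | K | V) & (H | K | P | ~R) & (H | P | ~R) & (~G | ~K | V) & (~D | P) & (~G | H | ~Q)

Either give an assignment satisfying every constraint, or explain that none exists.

Case P = True:
  (~P | ~V) forces V = False.
  (~K | ~P | V) forces K = False.
  Clause (K | ~P | V) is falsified — contradiction.
Case P = False:
  (P | Q) forces Q = True.
  (~D | P) forces D = False.
  (D | K | ~Q) forces K = True.
  (D | H | P) forces H = True.
  (~H | ~R) forces R = False.
  (~G | ~H | R) forces G = False.
  (G | M | R) forces M = True.
  (~M | ~Q | ~V) forces V = False.
  Clause (G | ~M | V) is falsified — contradiction.
Both cases fail, so the formula is unsatisfiable.

The formula is unsatisfiable.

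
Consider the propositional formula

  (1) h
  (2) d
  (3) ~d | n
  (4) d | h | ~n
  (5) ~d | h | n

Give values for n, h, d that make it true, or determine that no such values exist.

Unit clause (h) forces h = True.
Unit clause (d) forces d = True.
In (~d | n) only n is left, so n = True.
Check each clause:
  (h): h holds.
  (d): d holds.
  (~d | n): n holds.
  (d | h | ~n): d holds.
  (~d | h | n): h holds.
All clauses satisfied.

n = True; h = True; d = True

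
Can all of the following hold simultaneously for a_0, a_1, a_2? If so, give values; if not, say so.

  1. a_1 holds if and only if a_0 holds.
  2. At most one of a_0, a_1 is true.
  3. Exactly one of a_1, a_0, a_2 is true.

a_0 = False; a_1 = False; a_2 = True

  (1) a_1=F, a_0=F — same ✓
  (2) {a_0, a_1}: 0 true — at most one ✓
  (3) {a_1, a_0, a_2}: 1 true — exactly one ✓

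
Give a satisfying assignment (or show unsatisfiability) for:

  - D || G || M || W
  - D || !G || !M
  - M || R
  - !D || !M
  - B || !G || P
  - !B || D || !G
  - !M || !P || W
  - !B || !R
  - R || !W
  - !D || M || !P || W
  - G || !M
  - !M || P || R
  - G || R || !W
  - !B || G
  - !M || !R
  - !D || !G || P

G=F, P=T, W=T, R=T, B=F, M=F, D=T

Set G = False.
  then (G || !M) forces M = False.
  then (!B || G) forces B = False.
  then (M || R) forces R = True.
Set P = True.
Try W = False:
  (D || G || M || W) forces D = True.
  clause (!D || M || !P || W) is falsified — backtrack.
So W = True.
Set D = True.
All clauses satisfied.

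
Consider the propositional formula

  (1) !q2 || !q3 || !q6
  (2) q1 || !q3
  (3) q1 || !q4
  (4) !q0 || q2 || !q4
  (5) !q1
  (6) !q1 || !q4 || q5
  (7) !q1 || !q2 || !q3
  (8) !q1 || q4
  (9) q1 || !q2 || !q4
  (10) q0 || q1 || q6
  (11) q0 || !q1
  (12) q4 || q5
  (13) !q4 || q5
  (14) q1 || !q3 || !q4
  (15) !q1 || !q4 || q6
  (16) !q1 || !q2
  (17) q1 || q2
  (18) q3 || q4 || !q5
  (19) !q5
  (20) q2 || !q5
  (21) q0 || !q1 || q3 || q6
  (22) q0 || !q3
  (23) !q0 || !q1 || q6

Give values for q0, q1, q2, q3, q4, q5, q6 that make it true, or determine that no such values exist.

No satisfying assignment exists.

Case q1 = True:
  Clause (!q1) is falsified — contradiction.
Case q1 = False:
  (q1 || !q3) forces q3 = False.
  (q1 || !q4) forces q4 = False.
  (q4 || q5) forces q5 = True.
  Clause (q3 || q4 || !q5) is falsified — contradiction.
Both cases fail, so the formula is unsatisfiable.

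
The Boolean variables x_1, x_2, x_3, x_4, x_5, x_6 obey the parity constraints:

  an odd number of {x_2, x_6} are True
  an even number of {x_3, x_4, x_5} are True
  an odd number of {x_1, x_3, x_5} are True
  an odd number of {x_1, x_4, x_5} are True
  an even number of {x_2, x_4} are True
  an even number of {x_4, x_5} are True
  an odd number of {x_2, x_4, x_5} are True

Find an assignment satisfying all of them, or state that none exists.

Unsatisfiable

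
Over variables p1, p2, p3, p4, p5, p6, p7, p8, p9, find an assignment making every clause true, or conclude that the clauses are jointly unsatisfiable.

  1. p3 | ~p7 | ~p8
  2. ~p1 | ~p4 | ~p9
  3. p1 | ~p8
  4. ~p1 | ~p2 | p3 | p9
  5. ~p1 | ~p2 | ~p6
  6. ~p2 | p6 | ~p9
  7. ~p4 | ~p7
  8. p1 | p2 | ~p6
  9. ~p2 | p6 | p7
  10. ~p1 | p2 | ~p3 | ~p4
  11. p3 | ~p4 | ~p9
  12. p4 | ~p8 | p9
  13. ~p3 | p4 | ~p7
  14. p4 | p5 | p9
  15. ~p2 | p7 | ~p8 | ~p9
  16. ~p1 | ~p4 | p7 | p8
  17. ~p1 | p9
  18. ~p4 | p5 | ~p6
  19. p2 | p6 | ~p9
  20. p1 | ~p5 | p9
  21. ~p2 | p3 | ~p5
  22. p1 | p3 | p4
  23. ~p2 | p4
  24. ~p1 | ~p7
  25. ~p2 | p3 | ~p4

p1 = False, p2 = False, p3 = False, p4 = True, p5 = False, p6 = False, p7 = False, p8 = False, p9 = False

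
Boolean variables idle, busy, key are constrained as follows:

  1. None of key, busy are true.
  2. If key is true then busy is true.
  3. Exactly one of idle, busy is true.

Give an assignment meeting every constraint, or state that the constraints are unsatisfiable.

idle=T; busy=F; key=F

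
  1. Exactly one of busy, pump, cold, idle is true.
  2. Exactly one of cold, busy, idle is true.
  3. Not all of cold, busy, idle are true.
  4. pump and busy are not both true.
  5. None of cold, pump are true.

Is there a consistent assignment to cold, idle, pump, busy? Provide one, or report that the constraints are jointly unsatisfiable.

cold = False, idle = True, pump = False, busy = False

  (1) {busy, pump, cold, idle}: 1 true — exactly one ✓
  (2) {cold, busy, idle}: 1 true — exactly one ✓
  (3) {cold, busy, idle}: 1/3 true — not all ✓
  (4) pump=F, busy=F — not both ✓
  (5) {cold, pump}: 0 true — none ✓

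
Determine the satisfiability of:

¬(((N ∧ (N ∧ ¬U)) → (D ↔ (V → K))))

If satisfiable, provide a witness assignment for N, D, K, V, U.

N = True, D = False, K = True, V = False, U = False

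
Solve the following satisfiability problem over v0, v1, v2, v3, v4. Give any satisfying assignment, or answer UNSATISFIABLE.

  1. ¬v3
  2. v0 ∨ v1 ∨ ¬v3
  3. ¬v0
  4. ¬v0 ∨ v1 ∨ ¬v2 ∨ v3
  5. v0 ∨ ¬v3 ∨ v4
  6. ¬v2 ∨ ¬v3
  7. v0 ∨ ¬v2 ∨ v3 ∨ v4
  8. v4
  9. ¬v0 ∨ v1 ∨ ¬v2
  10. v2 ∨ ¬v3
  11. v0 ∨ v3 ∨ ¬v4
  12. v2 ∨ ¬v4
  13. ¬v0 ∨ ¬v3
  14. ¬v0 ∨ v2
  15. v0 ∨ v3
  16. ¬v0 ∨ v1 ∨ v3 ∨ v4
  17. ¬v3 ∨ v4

No satisfying assignment exists.

Case v0 = True:
  Clause (¬v0) is falsified — contradiction.
Case v0 = False:
  (¬v3) forces v3 = False.
  Clause (v0 ∨ v3) is falsified — contradiction.
Both cases fail, so the formula is unsatisfiable.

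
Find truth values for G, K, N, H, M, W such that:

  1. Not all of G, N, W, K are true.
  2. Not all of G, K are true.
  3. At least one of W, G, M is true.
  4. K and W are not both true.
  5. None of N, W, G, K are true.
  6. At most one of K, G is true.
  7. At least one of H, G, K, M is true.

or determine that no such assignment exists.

G = False, K = False, N = False, H = False, M = True, W = False

  (1) {G, N, W, K}: 0/4 true — not all ✓
  (2) {G, K}: 0/2 true — not all ✓
  (3) {W, G, M}: 1 true — at least one ✓
  (4) K=F, W=F — not both ✓
  (5) {N, W, G, K}: 0 true — none ✓
  (6) {K, G}: 0 true — at most one ✓
  (7) {H, G, K, M}: 1 true — at least one ✓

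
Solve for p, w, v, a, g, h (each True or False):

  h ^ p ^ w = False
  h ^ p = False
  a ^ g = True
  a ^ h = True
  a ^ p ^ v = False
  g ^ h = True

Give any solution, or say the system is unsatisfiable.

No satisfying assignment exists.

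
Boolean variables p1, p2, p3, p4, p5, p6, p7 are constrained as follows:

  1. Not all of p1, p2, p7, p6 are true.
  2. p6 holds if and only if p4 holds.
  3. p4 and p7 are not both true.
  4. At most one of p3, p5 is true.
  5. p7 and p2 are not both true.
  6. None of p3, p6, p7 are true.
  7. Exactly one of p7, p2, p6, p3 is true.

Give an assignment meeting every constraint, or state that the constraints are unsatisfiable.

p1 = True, p2 = True, p3 = False, p4 = False, p5 = False, p6 = False, p7 = False

  (1) {p1, p2, p7, p6}: 2/4 true — not all ✓
  (2) p6=F, p4=F — same ✓
  (3) p4=F, p7=F — not both ✓
  (4) {p3, p5}: 0 true — at most one ✓
  (5) p7=F, p2=T — not both ✓
  (6) {p3, p6, p7}: 0 true — none ✓
  (7) {p7, p2, p6, p3}: 1 true — exactly one ✓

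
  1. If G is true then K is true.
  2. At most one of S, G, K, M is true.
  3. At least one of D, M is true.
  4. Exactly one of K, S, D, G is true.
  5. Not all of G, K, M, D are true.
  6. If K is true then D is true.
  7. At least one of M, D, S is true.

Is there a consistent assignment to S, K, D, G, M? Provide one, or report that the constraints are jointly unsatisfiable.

S = False, K = False, D = True, G = False, M = False

  (1) G=F ⇒ K: vacuous ✓
  (2) {S, G, K, M}: 0 true — at most one ✓
  (3) {D, M}: 1 true — at least one ✓
  (4) {K, S, D, G}: 1 true — exactly one ✓
  (5) {G, K, M, D}: 1/4 true — not all ✓
  (6) K=F ⇒ D: vacuous ✓
  (7) {M, D, S}: 1 true — at least one ✓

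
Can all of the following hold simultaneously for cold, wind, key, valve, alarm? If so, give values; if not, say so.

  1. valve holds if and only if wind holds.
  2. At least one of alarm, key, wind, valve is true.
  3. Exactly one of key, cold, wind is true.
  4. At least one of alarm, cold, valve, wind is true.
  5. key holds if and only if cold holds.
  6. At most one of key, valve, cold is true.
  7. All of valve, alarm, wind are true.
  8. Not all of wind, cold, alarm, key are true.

cold = False; wind = True; key = False; valve = True; alarm = True

  (1) valve=T, wind=T — same ✓
  (2) {alarm, key, wind, valve}: 3 true — at least one ✓
  (3) {key, cold, wind}: 1 true — exactly one ✓
  (4) {alarm, cold, valve, wind}: 3 true — at least one ✓
  (5) key=F, cold=F — same ✓
  (6) {key, valve, cold}: 1 true — at most one ✓
  (7) {valve, alarm, wind}: all 3 true ✓
  (8) {wind, cold, alarm, key}: 2/4 true — not all ✓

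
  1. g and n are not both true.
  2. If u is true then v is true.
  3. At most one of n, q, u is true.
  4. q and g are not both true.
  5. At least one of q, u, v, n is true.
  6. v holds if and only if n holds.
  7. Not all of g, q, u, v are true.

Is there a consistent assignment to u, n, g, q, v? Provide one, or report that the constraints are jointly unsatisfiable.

u = False; n = False; g = False; q = True; v = False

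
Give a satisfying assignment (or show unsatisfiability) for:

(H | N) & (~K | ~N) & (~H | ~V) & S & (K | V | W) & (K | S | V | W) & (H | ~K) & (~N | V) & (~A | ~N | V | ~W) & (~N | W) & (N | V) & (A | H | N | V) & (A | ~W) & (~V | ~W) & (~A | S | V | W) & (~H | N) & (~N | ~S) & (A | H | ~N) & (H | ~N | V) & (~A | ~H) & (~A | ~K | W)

Case S = True:
  (~N | ~S) forces N = False.
  (H | N) forces H = True.
  Clause (~H | N) is falsified — contradiction.
Case S = False:
  Clause (S) is falsified — contradiction.
Both cases fail, so the formula is unsatisfiable.

No satisfying assignment exists.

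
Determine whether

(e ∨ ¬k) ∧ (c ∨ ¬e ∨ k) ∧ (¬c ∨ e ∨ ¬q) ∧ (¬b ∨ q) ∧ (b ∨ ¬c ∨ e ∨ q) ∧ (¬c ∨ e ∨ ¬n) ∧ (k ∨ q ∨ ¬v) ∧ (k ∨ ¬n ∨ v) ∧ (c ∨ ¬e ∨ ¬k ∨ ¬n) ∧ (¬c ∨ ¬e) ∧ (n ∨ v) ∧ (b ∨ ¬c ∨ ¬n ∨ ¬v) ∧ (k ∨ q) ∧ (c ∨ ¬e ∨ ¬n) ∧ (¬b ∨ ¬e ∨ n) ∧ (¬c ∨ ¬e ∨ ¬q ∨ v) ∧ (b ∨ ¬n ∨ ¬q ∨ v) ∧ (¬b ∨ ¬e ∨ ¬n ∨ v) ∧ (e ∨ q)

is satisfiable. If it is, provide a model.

v = True; c = False; b = False; q = False; k = True; e = True; n = False

Try v = False:
  (n ∨ v) forces n = True.
  (k ∨ ¬n ∨ v) forces k = True.
  (e ∨ ¬k) forces e = True.
  (c ∨ ¬e ∨ ¬k ∨ ¬n) forces c = True.
  clause (¬c ∨ ¬e) is falsified — backtrack.
So v = True.
Set c = False.
Set b = False.
Set q = False.
  then (k ∨ q ∨ ¬v) forces k = True.
  then (e ∨ q) forces e = True.
  then (c ∨ ¬e ∨ ¬k ∨ ¬n) forces n = False.
All clauses satisfied.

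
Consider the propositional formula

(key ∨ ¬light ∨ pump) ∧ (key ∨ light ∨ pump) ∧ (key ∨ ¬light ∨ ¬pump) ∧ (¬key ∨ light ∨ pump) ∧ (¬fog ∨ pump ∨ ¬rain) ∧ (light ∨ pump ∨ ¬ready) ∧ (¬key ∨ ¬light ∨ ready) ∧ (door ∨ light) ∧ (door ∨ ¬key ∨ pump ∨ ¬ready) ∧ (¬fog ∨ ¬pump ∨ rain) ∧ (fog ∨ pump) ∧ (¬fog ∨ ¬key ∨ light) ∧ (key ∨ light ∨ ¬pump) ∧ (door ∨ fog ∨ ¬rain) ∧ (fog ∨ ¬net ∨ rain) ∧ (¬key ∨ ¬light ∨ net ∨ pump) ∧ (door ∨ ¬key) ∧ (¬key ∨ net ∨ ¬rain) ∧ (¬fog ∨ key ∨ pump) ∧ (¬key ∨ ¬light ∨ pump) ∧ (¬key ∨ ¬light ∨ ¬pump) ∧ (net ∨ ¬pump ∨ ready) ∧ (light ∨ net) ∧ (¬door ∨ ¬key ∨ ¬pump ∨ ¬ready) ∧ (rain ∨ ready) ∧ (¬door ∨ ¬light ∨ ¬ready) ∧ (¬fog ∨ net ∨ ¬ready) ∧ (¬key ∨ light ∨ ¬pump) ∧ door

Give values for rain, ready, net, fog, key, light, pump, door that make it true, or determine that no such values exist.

Case pump = True:
  (door) forces door = True.
  If key = True:
    (¬key ∨ ¬light ∨ ¬pump) forces light = False.
    clause (¬key ∨ light ∨ ¬pump) is falsified.
  If key = False:
    (key ∨ ¬light ∨ ¬pump) forces light = False.
    clause (key ∨ light ∨ ¬pump) is falsified.
  Every sub-case reaches a contradiction.
Case pump = False:
  (fog ∨ pump) forces fog = True.
  (¬fog ∨ pump ∨ ¬rain) forces rain = False.
  (¬fog ∨ key ∨ pump) forces key = True.
  (¬key ∨ light ∨ pump) forces light = True.
  Clause (¬key ∨ ¬light ∨ pump) is falsified — contradiction.
Both cases fail, so the formula is unsatisfiable.

No satisfying assignment exists.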